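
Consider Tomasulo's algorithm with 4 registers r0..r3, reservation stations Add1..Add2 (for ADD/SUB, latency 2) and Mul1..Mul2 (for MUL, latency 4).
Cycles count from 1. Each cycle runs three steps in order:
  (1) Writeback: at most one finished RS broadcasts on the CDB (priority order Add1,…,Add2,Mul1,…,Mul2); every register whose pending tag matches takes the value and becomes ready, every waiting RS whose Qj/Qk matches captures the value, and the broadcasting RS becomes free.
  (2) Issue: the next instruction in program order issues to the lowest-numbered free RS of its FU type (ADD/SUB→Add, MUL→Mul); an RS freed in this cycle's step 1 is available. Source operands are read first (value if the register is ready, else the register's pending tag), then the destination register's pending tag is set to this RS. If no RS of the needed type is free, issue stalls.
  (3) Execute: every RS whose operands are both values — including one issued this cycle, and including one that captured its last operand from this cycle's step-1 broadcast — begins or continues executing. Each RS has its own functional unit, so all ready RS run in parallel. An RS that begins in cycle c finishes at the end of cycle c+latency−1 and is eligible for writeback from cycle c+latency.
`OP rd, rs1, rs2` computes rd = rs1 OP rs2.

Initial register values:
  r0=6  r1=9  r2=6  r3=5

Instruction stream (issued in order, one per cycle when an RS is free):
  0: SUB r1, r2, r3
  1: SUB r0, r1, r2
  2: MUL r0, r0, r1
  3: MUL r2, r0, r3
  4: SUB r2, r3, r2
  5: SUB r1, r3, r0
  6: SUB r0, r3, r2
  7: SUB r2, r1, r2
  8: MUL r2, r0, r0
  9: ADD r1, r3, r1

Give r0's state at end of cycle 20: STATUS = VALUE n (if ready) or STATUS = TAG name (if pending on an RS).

STATUS = VALUE -25

cycle 1: issue SUB r1<-Add1 // r0:6,r1:Add1,r2:6,r3:5
cycle 2: issue SUB r0<-Add2 // r0:Add2,r1:Add1,r2:6,r3:5
cycle 3: CDB Add1=1; issue MUL r0<-Mul1 // r0:Mul1,r1:1,r2:6,r3:5
cycle 4: issue MUL r2<-Mul2 // r0:Mul1,r1:1,r2:Mul2,r3:5
cycle 5: CDB Add2=-5; issue SUB r2<-Add1 // r0:Mul1,r1:1,r2:Add1,r3:5
cycle 6: issue SUB r1<-Add2 // r0:Mul1,r1:Add2,r2:Add1,r3:5
cycle 7: stall // r0:Mul1,r1:Add2,r2:Add1,r3:5
cycle 8: stall // r0:Mul1,r1:Add2,r2:Add1,r3:5
cycle 9: CDB Mul1=-5; stall // r0:-5,r1:Add2,r2:Add1,r3:5
cycle 10: stall // r0:-5,r1:Add2,r2:Add1,r3:5
cycle 11: CDB Add2=10; issue SUB r0<-Add2 // r0:Add2,r1:10,r2:Add1,r3:5
cycle 12: stall // r0:Add2,r1:10,r2:Add1,r3:5
cycle 13: CDB Mul2=-25; stall // r0:Add2,r1:10,r2:Add1,r3:5
cycle 14: stall // r0:Add2,r1:10,r2:Add1,r3:5
cycle 15: CDB Add1=30; issue SUB r2<-Add1 // r0:Add2,r1:10,r2:Add1,r3:5
cycle 16: issue MUL r2<-Mul1 // r0:Add2,r1:10,r2:Mul1,r3:5
cycle 17: CDB Add1=-20; issue ADD r1<-Add1 // r0:Add2,r1:Add1,r2:Mul1,r3:5
cycle 18: CDB Add2=-25 // r0:-25,r1:Add1,r2:Mul1,r3:5
cycle 19: CDB Add1=15 // r0:-25,r1:15,r2:Mul1,r3:5
cycle 20: - // r0:-25,r1:15,r2:Mul1,r3:5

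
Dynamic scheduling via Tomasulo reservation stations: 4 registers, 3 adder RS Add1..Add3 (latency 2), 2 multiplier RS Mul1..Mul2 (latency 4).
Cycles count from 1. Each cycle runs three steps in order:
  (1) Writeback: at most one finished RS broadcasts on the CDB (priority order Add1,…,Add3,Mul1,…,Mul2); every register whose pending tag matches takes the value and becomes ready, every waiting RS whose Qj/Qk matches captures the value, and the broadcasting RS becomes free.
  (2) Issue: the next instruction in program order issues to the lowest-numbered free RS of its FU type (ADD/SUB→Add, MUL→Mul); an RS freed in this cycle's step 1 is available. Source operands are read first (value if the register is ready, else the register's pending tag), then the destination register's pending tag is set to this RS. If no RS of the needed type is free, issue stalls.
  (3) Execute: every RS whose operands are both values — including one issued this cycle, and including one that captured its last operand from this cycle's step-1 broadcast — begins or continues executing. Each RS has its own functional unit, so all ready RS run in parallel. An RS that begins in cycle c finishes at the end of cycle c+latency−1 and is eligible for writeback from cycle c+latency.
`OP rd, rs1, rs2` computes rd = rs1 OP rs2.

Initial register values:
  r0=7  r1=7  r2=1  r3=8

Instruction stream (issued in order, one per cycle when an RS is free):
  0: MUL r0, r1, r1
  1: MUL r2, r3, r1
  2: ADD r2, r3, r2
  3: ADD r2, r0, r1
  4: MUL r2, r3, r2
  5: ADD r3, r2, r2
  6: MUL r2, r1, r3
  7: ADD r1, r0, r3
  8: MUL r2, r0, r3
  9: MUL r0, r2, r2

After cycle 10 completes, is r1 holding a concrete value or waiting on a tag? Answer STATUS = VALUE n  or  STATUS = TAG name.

cycle 1: issue MUL r0<-Mul1 // r0:Mul1,r1:7,r2:1,r3:8
cycle 2: issue MUL r2<-Mul2 // r0:Mul1,r1:7,r2:Mul2,r3:8
cycle 3: issue ADD r2<-Add1 // r0:Mul1,r1:7,r2:Add1,r3:8
cycle 4: issue ADD r2<-Add2 // r0:Mul1,r1:7,r2:Add2,r3:8
cycle 5: CDB Mul1=49; issue MUL r2<-Mul1 // r0:49,r1:7,r2:Mul1,r3:8
cycle 6: CDB Mul2=56; issue ADD r3<-Add3 // r0:49,r1:7,r2:Mul1,r3:Add3
cycle 7: CDB Add2=56; issue MUL r2<-Mul2 // r0:49,r1:7,r2:Mul2,r3:Add3
cycle 8: CDB Add1=64; issue ADD r1<-Add1 // r0:49,r1:Add1,r2:Mul2,r3:Add3
cycle 9: stall // r0:49,r1:Add1,r2:Mul2,r3:Add3
cycle 10: stall // r0:49,r1:Add1,r2:Mul2,r3:Add3

STATUS = TAG Add1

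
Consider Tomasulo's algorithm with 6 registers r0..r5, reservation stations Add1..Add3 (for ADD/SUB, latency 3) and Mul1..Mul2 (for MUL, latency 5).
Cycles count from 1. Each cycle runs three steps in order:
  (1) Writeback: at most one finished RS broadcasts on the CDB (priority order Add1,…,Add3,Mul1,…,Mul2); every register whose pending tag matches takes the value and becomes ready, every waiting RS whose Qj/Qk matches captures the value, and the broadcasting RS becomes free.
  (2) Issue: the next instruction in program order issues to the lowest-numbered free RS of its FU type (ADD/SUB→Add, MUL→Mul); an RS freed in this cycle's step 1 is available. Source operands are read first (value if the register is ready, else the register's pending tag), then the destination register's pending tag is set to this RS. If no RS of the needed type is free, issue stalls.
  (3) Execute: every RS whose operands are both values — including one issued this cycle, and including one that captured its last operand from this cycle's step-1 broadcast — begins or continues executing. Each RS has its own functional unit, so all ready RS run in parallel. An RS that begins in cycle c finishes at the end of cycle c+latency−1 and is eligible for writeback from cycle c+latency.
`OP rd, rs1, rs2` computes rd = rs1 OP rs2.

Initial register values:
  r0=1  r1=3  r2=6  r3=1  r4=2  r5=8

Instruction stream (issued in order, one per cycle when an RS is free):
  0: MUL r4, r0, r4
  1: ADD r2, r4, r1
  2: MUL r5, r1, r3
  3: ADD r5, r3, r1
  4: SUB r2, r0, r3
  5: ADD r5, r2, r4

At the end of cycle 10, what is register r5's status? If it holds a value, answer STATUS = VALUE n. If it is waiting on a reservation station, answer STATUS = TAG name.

STATUS = TAG Add2

  c1: issue MUL r4<-Mul1  regs: r0:1,r1:3,r2:6,r3:1,r4:Mul1,r5:8
  c2: issue ADD r2<-Add1  regs: r0:1,r1:3,r2:Add1,r3:1,r4:Mul1,r5:8
  c3: issue MUL r5<-Mul2  regs: r0:1,r1:3,r2:Add1,r3:1,r4:Mul1,r5:Mul2
  c4: issue ADD r5<-Add2  regs: r0:1,r1:3,r2:Add1,r3:1,r4:Mul1,r5:Add2
  c5: issue SUB r2<-Add3  regs: r0:1,r1:3,r2:Add3,r3:1,r4:Mul1,r5:Add2
  c6: CDB Mul1=2; stall  regs: r0:1,r1:3,r2:Add3,r3:1,r4:2,r5:Add2
  c7: CDB Add2=4; issue ADD r5<-Add2  regs: r0:1,r1:3,r2:Add3,r3:1,r4:2,r5:Add2
  c8: CDB Add3=0  regs: r0:1,r1:3,r2:0,r3:1,r4:2,r5:Add2
  c9: CDB Add1=5  regs: r0:1,r1:3,r2:0,r3:1,r4:2,r5:Add2
  c10: CDB Mul2=3  regs: r0:1,r1:3,r2:0,r3:1,r4:2,r5:Add2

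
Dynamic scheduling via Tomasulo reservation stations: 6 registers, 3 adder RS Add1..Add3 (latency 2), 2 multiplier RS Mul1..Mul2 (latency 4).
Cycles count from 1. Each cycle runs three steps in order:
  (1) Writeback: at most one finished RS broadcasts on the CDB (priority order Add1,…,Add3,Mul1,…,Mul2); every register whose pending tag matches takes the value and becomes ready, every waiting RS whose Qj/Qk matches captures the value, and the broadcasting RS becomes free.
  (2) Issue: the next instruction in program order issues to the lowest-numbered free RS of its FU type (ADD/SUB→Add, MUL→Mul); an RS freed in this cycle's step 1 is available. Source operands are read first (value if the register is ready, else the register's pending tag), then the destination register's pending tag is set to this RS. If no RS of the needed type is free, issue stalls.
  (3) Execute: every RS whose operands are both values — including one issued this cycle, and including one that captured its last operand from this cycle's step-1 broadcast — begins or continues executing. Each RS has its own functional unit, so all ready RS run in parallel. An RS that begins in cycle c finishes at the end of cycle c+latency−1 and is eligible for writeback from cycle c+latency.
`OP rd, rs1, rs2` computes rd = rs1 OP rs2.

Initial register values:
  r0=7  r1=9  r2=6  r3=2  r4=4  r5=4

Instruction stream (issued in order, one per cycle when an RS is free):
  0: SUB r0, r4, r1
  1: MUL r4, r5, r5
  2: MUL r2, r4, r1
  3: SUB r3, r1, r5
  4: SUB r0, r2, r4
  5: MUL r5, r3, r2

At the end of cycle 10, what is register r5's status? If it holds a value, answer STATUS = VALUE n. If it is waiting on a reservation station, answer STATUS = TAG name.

STATUS = TAG Mul1

c1: issue SUB r0<-Add1 | r0:Add1,r1:9,r2:6,r3:2,r4:4,r5:4
c2: issue MUL r4<-Mul1 | r0:Add1,r1:9,r2:6,r3:2,r4:Mul1,r5:4
c3: CDB Add1=-5; issue MUL r2<-Mul2 | r0:-5,r1:9,r2:Mul2,r3:2,r4:Mul1,r5:4
c4: issue SUB r3<-Add1 | r0:-5,r1:9,r2:Mul2,r3:Add1,r4:Mul1,r5:4
c5: issue SUB r0<-Add2 | r0:Add2,r1:9,r2:Mul2,r3:Add1,r4:Mul1,r5:4
c6: CDB Add1=5; stall | r0:Add2,r1:9,r2:Mul2,r3:5,r4:Mul1,r5:4
c7: CDB Mul1=16; issue MUL r5<-Mul1 | r0:Add2,r1:9,r2:Mul2,r3:5,r4:16,r5:Mul1
c8: - | r0:Add2,r1:9,r2:Mul2,r3:5,r4:16,r5:Mul1
c9: - | r0:Add2,r1:9,r2:Mul2,r3:5,r4:16,r5:Mul1
c10: - | r0:Add2,r1:9,r2:Mul2,r3:5,r4:16,r5:Mul1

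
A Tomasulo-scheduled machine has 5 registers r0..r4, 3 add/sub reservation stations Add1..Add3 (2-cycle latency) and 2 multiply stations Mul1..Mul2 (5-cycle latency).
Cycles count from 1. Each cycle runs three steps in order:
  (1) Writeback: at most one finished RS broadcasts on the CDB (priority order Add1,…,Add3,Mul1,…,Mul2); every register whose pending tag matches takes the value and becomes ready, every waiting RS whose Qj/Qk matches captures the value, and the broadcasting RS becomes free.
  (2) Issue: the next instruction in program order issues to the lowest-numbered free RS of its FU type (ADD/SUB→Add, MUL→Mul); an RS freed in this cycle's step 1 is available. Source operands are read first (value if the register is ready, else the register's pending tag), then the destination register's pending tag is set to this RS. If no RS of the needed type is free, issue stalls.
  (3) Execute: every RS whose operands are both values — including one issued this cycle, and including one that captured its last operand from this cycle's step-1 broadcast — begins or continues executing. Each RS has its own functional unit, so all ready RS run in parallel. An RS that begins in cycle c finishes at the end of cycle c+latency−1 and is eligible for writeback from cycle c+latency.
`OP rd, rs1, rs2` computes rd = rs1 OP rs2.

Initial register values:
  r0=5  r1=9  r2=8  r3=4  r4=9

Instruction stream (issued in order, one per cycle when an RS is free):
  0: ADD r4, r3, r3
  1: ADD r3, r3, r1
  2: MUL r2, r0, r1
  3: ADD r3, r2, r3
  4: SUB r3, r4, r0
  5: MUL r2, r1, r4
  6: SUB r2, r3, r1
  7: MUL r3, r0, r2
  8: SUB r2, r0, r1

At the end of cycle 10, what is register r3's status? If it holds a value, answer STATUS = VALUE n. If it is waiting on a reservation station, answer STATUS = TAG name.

  c1: issue ADD r4<-Add1  regs: r0:5,r1:9,r2:8,r3:4,r4:Add1
  c2: issue ADD r3<-Add2  regs: r0:5,r1:9,r2:8,r3:Add2,r4:Add1
  c3: CDB Add1=8; issue MUL r2<-Mul1  regs: r0:5,r1:9,r2:Mul1,r3:Add2,r4:8
  c4: CDB Add2=13; issue ADD r3<-Add1  regs: r0:5,r1:9,r2:Mul1,r3:Add1,r4:8
  c5: issue SUB r3<-Add2  regs: r0:5,r1:9,r2:Mul1,r3:Add2,r4:8
  c6: issue MUL r2<-Mul2  regs: r0:5,r1:9,r2:Mul2,r3:Add2,r4:8
  c7: CDB Add2=3; issue SUB r2<-Add2  regs: r0:5,r1:9,r2:Add2,r3:3,r4:8
  c8: CDB Mul1=45; issue MUL r3<-Mul1  regs: r0:5,r1:9,r2:Add2,r3:Mul1,r4:8
  c9: CDB Add2=-6; issue SUB r2<-Add2  regs: r0:5,r1:9,r2:Add2,r3:Mul1,r4:8
  c10: CDB Add1=58  regs: r0:5,r1:9,r2:Add2,r3:Mul1,r4:8

STATUS = TAG Mul1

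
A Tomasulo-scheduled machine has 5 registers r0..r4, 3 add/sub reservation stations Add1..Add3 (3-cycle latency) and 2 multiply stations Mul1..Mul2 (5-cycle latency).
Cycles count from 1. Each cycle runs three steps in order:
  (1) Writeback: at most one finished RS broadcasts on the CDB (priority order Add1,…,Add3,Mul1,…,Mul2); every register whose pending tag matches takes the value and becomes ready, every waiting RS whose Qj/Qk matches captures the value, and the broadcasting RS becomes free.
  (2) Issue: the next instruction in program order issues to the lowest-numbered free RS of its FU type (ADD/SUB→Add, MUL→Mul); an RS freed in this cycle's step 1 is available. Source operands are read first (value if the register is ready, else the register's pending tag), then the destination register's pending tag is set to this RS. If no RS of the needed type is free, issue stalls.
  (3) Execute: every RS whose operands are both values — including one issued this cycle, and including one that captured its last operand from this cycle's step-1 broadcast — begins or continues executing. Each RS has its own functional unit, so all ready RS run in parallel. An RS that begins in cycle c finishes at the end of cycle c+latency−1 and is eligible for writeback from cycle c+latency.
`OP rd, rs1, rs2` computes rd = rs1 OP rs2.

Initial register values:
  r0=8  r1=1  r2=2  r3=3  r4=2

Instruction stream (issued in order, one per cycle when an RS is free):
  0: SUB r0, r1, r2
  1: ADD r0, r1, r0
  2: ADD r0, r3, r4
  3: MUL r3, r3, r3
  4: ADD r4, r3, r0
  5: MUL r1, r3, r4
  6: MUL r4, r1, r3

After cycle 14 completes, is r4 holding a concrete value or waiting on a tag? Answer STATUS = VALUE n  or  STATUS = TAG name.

  c1: issue SUB r0<-Add1  regs: r0:Add1,r1:1,r2:2,r3:3,r4:2
  c2: issue ADD r0<-Add2  regs: r0:Add2,r1:1,r2:2,r3:3,r4:2
  c3: issue ADD r0<-Add3  regs: r0:Add3,r1:1,r2:2,r3:3,r4:2
  c4: CDB Add1=-1; issue MUL r3<-Mul1  regs: r0:Add3,r1:1,r2:2,r3:Mul1,r4:2
  c5: issue ADD r4<-Add1  regs: r0:Add3,r1:1,r2:2,r3:Mul1,r4:Add1
  c6: CDB Add3=5; issue MUL r1<-Mul2  regs: r0:5,r1:Mul2,r2:2,r3:Mul1,r4:Add1
  c7: CDB Add2=0; stall  regs: r0:5,r1:Mul2,r2:2,r3:Mul1,r4:Add1
  c8: stall  regs: r0:5,r1:Mul2,r2:2,r3:Mul1,r4:Add1
  c9: CDB Mul1=9; issue MUL r4<-Mul1  regs: r0:5,r1:Mul2,r2:2,r3:9,r4:Mul1
  c10: -  regs: r0:5,r1:Mul2,r2:2,r3:9,r4:Mul1
  c11: -  regs: r0:5,r1:Mul2,r2:2,r3:9,r4:Mul1
  c12: CDB Add1=14  regs: r0:5,r1:Mul2,r2:2,r3:9,r4:Mul1
  c13: -  regs: r0:5,r1:Mul2,r2:2,r3:9,r4:Mul1
  c14: -  regs: r0:5,r1:Mul2,r2:2,r3:9,r4:Mul1

STATUS = TAG Mul1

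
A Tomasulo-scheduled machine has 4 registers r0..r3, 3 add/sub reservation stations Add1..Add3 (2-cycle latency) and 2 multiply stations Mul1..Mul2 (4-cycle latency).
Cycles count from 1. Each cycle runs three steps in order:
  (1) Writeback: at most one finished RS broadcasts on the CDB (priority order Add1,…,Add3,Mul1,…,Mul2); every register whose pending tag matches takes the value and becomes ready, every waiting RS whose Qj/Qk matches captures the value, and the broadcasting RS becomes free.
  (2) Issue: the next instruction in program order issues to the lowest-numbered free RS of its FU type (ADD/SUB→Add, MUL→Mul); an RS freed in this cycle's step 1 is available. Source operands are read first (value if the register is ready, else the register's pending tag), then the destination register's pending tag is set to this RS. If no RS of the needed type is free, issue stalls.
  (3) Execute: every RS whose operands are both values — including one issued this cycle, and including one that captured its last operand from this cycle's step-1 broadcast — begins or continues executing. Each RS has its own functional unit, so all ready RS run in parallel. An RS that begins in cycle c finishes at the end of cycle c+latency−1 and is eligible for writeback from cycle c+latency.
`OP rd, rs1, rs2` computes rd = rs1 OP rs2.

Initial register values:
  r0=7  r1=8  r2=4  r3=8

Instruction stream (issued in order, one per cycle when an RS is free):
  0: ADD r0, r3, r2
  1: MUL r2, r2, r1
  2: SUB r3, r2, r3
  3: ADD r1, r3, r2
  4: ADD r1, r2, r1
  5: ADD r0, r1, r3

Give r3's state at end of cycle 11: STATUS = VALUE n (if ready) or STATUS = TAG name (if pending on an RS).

STATUS = VALUE 24

  c1: issue ADD r0<-Add1  regs: r0:Add1,r1:8,r2:4,r3:8
  c2: issue MUL r2<-Mul1  regs: r0:Add1,r1:8,r2:Mul1,r3:8
  c3: CDB Add1=12; issue SUB r3<-Add1  regs: r0:12,r1:8,r2:Mul1,r3:Add1
  c4: issue ADD r1<-Add2  regs: r0:12,r1:Add2,r2:Mul1,r3:Add1
  c5: issue ADD r1<-Add3  regs: r0:12,r1:Add3,r2:Mul1,r3:Add1
  c6: CDB Mul1=32; stall  regs: r0:12,r1:Add3,r2:32,r3:Add1
  c7: stall  regs: r0:12,r1:Add3,r2:32,r3:Add1
  c8: CDB Add1=24; issue ADD r0<-Add1  regs: r0:Add1,r1:Add3,r2:32,r3:24
  c9: -  regs: r0:Add1,r1:Add3,r2:32,r3:24
  c10: CDB Add2=56  regs: r0:Add1,r1:Add3,r2:32,r3:24
  c11: -  regs: r0:Add1,r1:Add3,r2:32,r3:24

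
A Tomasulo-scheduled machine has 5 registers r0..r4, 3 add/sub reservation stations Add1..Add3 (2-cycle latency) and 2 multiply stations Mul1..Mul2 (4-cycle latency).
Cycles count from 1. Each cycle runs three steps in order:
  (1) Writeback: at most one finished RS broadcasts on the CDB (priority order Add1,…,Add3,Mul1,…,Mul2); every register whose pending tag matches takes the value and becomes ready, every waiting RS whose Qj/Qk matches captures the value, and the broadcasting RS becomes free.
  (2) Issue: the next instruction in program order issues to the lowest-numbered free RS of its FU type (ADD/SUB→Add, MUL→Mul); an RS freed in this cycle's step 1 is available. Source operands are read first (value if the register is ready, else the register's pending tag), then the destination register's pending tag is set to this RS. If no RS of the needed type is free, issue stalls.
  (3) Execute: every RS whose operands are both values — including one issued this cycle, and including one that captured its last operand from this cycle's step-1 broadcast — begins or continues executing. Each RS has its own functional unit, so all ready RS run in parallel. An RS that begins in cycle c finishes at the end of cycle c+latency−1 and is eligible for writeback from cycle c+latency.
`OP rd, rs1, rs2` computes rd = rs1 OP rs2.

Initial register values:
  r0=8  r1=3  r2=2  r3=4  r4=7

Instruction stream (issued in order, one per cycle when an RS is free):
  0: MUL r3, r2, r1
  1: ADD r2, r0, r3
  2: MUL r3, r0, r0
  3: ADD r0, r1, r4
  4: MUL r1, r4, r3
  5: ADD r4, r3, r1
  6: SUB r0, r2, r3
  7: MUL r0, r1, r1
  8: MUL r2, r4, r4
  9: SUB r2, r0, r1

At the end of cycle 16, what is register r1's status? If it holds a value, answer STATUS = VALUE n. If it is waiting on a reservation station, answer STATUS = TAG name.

STATUS = VALUE 448

  c1: issue MUL r3<-Mul1  regs: r0:8,r1:3,r2:2,r3:Mul1,r4:7
  c2: issue ADD r2<-Add1  regs: r0:8,r1:3,r2:Add1,r3:Mul1,r4:7
  c3: issue MUL r3<-Mul2  regs: r0:8,r1:3,r2:Add1,r3:Mul2,r4:7
  c4: issue ADD r0<-Add2  regs: r0:Add2,r1:3,r2:Add1,r3:Mul2,r4:7
  c5: CDB Mul1=6; issue MUL r1<-Mul1  regs: r0:Add2,r1:Mul1,r2:Add1,r3:Mul2,r4:7
  c6: CDB Add2=10; issue ADD r4<-Add2  regs: r0:10,r1:Mul1,r2:Add1,r3:Mul2,r4:Add2
  c7: CDB Add1=14; issue SUB r0<-Add1  regs: r0:Add1,r1:Mul1,r2:14,r3:Mul2,r4:Add2
  c8: CDB Mul2=64; issue MUL r0<-Mul2  regs: r0:Mul2,r1:Mul1,r2:14,r3:64,r4:Add2
  c9: stall  regs: r0:Mul2,r1:Mul1,r2:14,r3:64,r4:Add2
  c10: CDB Add1=-50; stall  regs: r0:Mul2,r1:Mul1,r2:14,r3:64,r4:Add2
  c11: stall  regs: r0:Mul2,r1:Mul1,r2:14,r3:64,r4:Add2
  c12: CDB Mul1=448; issue MUL r2<-Mul1  regs: r0:Mul2,r1:448,r2:Mul1,r3:64,r4:Add2
  c13: issue SUB r2<-Add1  regs: r0:Mul2,r1:448,r2:Add1,r3:64,r4:Add2
  c14: CDB Add2=512  regs: r0:Mul2,r1:448,r2:Add1,r3:64,r4:512
  c15: -  regs: r0:Mul2,r1:448,r2:Add1,r3:64,r4:512
  c16: CDB Mul2=200704  regs: r0:200704,r1:448,r2:Add1,r3:64,r4:512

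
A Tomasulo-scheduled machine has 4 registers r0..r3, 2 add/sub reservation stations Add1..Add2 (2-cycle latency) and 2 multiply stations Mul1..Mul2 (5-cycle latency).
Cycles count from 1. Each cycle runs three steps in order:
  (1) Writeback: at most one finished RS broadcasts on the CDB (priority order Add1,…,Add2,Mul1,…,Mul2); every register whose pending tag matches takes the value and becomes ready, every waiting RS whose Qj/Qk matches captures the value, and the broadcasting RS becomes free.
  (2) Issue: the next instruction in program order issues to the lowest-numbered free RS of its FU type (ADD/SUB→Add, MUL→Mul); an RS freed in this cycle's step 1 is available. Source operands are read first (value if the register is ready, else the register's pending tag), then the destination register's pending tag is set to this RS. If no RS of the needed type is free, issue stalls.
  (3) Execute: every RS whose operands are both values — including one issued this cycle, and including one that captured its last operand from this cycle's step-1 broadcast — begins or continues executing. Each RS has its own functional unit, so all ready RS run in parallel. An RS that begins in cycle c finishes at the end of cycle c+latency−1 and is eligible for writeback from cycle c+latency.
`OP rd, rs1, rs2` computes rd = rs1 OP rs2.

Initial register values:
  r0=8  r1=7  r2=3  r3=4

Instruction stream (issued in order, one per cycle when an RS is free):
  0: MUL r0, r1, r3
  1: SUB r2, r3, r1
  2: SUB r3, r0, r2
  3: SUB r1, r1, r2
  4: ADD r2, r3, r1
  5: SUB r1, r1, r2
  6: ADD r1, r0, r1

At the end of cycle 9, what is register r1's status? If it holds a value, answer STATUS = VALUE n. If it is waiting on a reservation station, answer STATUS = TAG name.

c1: issue MUL r0<-Mul1 | r0:Mul1,r1:7,r2:3,r3:4
c2: issue SUB r2<-Add1 | r0:Mul1,r1:7,r2:Add1,r3:4
c3: issue SUB r3<-Add2 | r0:Mul1,r1:7,r2:Add1,r3:Add2
c4: CDB Add1=-3; issue SUB r1<-Add1 | r0:Mul1,r1:Add1,r2:-3,r3:Add2
c5: stall | r0:Mul1,r1:Add1,r2:-3,r3:Add2
c6: CDB Add1=10; issue ADD r2<-Add1 | r0:Mul1,r1:10,r2:Add1,r3:Add2
c7: CDB Mul1=28; stall | r0:28,r1:10,r2:Add1,r3:Add2
c8: stall | r0:28,r1:10,r2:Add1,r3:Add2
c9: CDB Add2=31; issue SUB r1<-Add2 | r0:28,r1:Add2,r2:Add1,r3:31

STATUS = TAG Add2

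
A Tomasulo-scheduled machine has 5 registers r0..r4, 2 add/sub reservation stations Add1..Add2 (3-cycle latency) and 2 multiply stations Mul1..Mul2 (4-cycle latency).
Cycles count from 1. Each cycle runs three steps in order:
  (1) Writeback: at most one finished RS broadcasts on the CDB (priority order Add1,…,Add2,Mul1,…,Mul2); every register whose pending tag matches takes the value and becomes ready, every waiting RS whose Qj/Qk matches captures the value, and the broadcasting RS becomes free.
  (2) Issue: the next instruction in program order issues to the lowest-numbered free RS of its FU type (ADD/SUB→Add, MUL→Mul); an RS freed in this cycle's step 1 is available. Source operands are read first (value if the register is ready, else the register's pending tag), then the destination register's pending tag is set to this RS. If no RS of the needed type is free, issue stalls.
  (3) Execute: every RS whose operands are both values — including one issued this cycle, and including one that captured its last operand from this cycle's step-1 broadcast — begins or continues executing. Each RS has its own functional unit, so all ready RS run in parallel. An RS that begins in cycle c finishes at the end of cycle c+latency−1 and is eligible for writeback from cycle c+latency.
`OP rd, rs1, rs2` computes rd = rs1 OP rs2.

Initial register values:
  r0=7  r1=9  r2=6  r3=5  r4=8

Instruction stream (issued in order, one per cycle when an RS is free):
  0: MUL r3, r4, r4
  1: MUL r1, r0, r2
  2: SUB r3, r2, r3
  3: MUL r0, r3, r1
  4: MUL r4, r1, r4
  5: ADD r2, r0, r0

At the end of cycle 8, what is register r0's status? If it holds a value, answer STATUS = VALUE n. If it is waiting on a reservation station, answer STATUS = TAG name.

cycle 1: issue MUL r3<-Mul1 // r0:7,r1:9,r2:6,r3:Mul1,r4:8
cycle 2: issue MUL r1<-Mul2 // r0:7,r1:Mul2,r2:6,r3:Mul1,r4:8
cycle 3: issue SUB r3<-Add1 // r0:7,r1:Mul2,r2:6,r3:Add1,r4:8
cycle 4: stall // r0:7,r1:Mul2,r2:6,r3:Add1,r4:8
cycle 5: CDB Mul1=64; issue MUL r0<-Mul1 // r0:Mul1,r1:Mul2,r2:6,r3:Add1,r4:8
cycle 6: CDB Mul2=42; issue MUL r4<-Mul2 // r0:Mul1,r1:42,r2:6,r3:Add1,r4:Mul2
cycle 7: issue ADD r2<-Add2 // r0:Mul1,r1:42,r2:Add2,r3:Add1,r4:Mul2
cycle 8: CDB Add1=-58 // r0:Mul1,r1:42,r2:Add2,r3:-58,r4:Mul2

STATUS = TAG Mul1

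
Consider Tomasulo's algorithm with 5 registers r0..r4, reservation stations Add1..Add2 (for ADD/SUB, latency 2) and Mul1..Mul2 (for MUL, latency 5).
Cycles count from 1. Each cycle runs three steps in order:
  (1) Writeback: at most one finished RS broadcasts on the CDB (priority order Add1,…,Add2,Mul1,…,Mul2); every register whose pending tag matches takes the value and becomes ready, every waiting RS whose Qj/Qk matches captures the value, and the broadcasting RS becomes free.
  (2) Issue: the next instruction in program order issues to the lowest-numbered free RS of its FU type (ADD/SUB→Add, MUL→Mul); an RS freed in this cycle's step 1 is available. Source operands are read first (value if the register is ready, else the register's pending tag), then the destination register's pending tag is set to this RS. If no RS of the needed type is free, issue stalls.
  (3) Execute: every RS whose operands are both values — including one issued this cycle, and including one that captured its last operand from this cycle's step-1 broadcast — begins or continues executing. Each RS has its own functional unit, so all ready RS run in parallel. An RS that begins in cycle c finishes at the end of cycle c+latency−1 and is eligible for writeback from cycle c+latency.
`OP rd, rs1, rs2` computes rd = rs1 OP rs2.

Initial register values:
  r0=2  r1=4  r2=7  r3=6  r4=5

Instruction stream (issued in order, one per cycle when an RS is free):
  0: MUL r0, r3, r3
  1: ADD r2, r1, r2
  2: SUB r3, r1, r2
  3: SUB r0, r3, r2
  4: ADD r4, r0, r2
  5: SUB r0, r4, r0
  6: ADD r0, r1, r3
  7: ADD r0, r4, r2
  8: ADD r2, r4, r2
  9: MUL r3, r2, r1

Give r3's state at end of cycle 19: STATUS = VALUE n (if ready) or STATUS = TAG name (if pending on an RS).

c1: issue MUL r0<-Mul1 | r0:Mul1,r1:4,r2:7,r3:6,r4:5
c2: issue ADD r2<-Add1 | r0:Mul1,r1:4,r2:Add1,r3:6,r4:5
c3: issue SUB r3<-Add2 | r0:Mul1,r1:4,r2:Add1,r3:Add2,r4:5
c4: CDB Add1=11; issue SUB r0<-Add1 | r0:Add1,r1:4,r2:11,r3:Add2,r4:5
c5: stall | r0:Add1,r1:4,r2:11,r3:Add2,r4:5
c6: CDB Add2=-7; issue ADD r4<-Add2 | r0:Add1,r1:4,r2:11,r3:-7,r4:Add2
c7: CDB Mul1=36; stall | r0:Add1,r1:4,r2:11,r3:-7,r4:Add2
c8: CDB Add1=-18; issue SUB r0<-Add1 | r0:Add1,r1:4,r2:11,r3:-7,r4:Add2
c9: stall | r0:Add1,r1:4,r2:11,r3:-7,r4:Add2
c10: CDB Add2=-7; issue ADD r0<-Add2 | r0:Add2,r1:4,r2:11,r3:-7,r4:-7
c11: stall | r0:Add2,r1:4,r2:11,r3:-7,r4:-7
c12: CDB Add1=11; issue ADD r0<-Add1 | r0:Add1,r1:4,r2:11,r3:-7,r4:-7
c13: CDB Add2=-3; issue ADD r2<-Add2 | r0:Add1,r1:4,r2:Add2,r3:-7,r4:-7
c14: CDB Add1=4; issue MUL r3<-Mul1 | r0:4,r1:4,r2:Add2,r3:Mul1,r4:-7
c15: CDB Add2=4 | r0:4,r1:4,r2:4,r3:Mul1,r4:-7
c16: - | r0:4,r1:4,r2:4,r3:Mul1,r4:-7
c17: - | r0:4,r1:4,r2:4,r3:Mul1,r4:-7
c18: - | r0:4,r1:4,r2:4,r3:Mul1,r4:-7
c19: - | r0:4,r1:4,r2:4,r3:Mul1,r4:-7

STATUS = TAG Mul1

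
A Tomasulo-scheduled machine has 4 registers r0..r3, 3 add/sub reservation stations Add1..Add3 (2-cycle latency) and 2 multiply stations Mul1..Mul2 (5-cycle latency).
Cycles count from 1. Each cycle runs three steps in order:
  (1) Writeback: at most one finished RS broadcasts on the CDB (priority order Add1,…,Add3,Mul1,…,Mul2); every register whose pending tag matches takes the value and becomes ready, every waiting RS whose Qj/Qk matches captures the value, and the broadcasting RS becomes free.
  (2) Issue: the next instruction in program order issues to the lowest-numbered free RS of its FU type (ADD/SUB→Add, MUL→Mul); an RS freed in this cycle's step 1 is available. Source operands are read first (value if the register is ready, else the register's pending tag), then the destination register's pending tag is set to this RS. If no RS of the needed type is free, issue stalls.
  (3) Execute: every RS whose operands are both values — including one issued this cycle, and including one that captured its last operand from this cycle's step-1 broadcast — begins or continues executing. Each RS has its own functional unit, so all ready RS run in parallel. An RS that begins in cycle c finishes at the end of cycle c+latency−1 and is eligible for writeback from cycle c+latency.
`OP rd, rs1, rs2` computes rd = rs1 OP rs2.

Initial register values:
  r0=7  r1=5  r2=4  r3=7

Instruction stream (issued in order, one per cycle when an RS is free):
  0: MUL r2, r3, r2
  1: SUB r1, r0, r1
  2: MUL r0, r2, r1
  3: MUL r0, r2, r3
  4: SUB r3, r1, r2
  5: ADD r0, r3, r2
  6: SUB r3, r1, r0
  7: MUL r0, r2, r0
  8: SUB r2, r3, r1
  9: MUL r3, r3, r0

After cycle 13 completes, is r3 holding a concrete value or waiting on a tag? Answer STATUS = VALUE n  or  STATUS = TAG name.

c1: issue MUL r2<-Mul1 | r0:7,r1:5,r2:Mul1,r3:7
c2: issue SUB r1<-Add1 | r0:7,r1:Add1,r2:Mul1,r3:7
c3: issue MUL r0<-Mul2 | r0:Mul2,r1:Add1,r2:Mul1,r3:7
c4: CDB Add1=2; stall | r0:Mul2,r1:2,r2:Mul1,r3:7
c5: stall | r0:Mul2,r1:2,r2:Mul1,r3:7
c6: CDB Mul1=28; issue MUL r0<-Mul1 | r0:Mul1,r1:2,r2:28,r3:7
c7: issue SUB r3<-Add1 | r0:Mul1,r1:2,r2:28,r3:Add1
c8: issue ADD r0<-Add2 | r0:Add2,r1:2,r2:28,r3:Add1
c9: CDB Add1=-26; issue SUB r3<-Add1 | r0:Add2,r1:2,r2:28,r3:Add1
c10: stall | r0:Add2,r1:2,r2:28,r3:Add1
c11: CDB Add2=2; stall | r0:2,r1:2,r2:28,r3:Add1
c12: CDB Mul1=196; issue MUL r0<-Mul1 | r0:Mul1,r1:2,r2:28,r3:Add1
c13: CDB Add1=0; issue SUB r2<-Add1 | r0:Mul1,r1:2,r2:Add1,r3:0

STATUS = VALUE 0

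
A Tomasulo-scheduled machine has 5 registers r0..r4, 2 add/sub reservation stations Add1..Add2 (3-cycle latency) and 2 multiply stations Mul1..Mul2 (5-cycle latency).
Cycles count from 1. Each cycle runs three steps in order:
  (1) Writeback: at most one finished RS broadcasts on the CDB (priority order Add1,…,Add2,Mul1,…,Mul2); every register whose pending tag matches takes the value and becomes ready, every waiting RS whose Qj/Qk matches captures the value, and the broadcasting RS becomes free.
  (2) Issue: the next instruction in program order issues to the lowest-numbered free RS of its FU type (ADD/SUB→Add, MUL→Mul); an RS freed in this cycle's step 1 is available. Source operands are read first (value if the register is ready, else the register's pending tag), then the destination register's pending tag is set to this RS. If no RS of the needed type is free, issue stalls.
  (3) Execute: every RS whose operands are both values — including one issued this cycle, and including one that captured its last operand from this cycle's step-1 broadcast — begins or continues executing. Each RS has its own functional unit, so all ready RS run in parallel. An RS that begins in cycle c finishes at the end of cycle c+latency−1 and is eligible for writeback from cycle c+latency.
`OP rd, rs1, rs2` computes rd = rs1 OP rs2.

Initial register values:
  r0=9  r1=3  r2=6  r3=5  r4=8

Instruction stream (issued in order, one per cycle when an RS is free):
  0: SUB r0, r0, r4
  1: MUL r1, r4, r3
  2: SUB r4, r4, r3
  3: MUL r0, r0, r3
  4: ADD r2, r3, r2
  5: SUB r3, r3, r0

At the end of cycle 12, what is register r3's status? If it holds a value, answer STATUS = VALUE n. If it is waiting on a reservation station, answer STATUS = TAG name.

STATUS = VALUE 0

cycle 1: issue SUB r0<-Add1 // r0:Add1,r1:3,r2:6,r3:5,r4:8
cycle 2: issue MUL r1<-Mul1 // r0:Add1,r1:Mul1,r2:6,r3:5,r4:8
cycle 3: issue SUB r4<-Add2 // r0:Add1,r1:Mul1,r2:6,r3:5,r4:Add2
cycle 4: CDB Add1=1; issue MUL r0<-Mul2 // r0:Mul2,r1:Mul1,r2:6,r3:5,r4:Add2
cycle 5: issue ADD r2<-Add1 // r0:Mul2,r1:Mul1,r2:Add1,r3:5,r4:Add2
cycle 6: CDB Add2=3; issue SUB r3<-Add2 // r0:Mul2,r1:Mul1,r2:Add1,r3:Add2,r4:3
cycle 7: CDB Mul1=40 // r0:Mul2,r1:40,r2:Add1,r3:Add2,r4:3
cycle 8: CDB Add1=11 // r0:Mul2,r1:40,r2:11,r3:Add2,r4:3
cycle 9: CDB Mul2=5 // r0:5,r1:40,r2:11,r3:Add2,r4:3
cycle 10: - // r0:5,r1:40,r2:11,r3:Add2,r4:3
cycle 11: - // r0:5,r1:40,r2:11,r3:Add2,r4:3
cycle 12: CDB Add2=0 // r0:5,r1:40,r2:11,r3:0,r4:3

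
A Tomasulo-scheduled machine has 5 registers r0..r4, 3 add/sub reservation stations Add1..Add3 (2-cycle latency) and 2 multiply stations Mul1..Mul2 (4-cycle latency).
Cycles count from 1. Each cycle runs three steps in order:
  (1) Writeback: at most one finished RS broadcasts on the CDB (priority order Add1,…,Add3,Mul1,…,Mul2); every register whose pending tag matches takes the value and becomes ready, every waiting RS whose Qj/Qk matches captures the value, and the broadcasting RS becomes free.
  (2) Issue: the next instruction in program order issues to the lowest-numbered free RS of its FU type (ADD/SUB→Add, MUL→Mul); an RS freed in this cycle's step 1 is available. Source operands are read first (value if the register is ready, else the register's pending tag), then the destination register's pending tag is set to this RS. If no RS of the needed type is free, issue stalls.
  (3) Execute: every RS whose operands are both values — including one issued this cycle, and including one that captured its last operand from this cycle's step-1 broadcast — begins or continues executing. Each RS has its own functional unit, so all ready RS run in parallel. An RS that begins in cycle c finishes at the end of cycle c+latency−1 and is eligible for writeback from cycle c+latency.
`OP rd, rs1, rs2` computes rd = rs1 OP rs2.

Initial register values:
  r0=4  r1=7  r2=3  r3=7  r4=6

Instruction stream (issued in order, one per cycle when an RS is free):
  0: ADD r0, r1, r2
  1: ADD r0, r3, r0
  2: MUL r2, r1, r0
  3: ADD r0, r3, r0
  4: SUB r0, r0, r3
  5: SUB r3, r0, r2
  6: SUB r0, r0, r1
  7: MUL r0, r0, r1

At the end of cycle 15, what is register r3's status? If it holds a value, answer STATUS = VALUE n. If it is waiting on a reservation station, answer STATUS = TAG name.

cycle 1: issue ADD r0<-Add1 // r0:Add1,r1:7,r2:3,r3:7,r4:6
cycle 2: issue ADD r0<-Add2 // r0:Add2,r1:7,r2:3,r3:7,r4:6
cycle 3: CDB Add1=10; issue MUL r2<-Mul1 // r0:Add2,r1:7,r2:Mul1,r3:7,r4:6
cycle 4: issue ADD r0<-Add1 // r0:Add1,r1:7,r2:Mul1,r3:7,r4:6
cycle 5: CDB Add2=17; issue SUB r0<-Add2 // r0:Add2,r1:7,r2:Mul1,r3:7,r4:6
cycle 6: issue SUB r3<-Add3 // r0:Add2,r1:7,r2:Mul1,r3:Add3,r4:6
cycle 7: CDB Add1=24; issue SUB r0<-Add1 // r0:Add1,r1:7,r2:Mul1,r3:Add3,r4:6
cycle 8: issue MUL r0<-Mul2 // r0:Mul2,r1:7,r2:Mul1,r3:Add3,r4:6
cycle 9: CDB Add2=17 // r0:Mul2,r1:7,r2:Mul1,r3:Add3,r4:6
cycle 10: CDB Mul1=119 // r0:Mul2,r1:7,r2:119,r3:Add3,r4:6
cycle 11: CDB Add1=10 // r0:Mul2,r1:7,r2:119,r3:Add3,r4:6
cycle 12: CDB Add3=-102 // r0:Mul2,r1:7,r2:119,r3:-102,r4:6
cycle 13: - // r0:Mul2,r1:7,r2:119,r3:-102,r4:6
cycle 14: - // r0:Mul2,r1:7,r2:119,r3:-102,r4:6
cycle 15: CDB Mul2=70 // r0:70,r1:7,r2:119,r3:-102,r4:6

STATUS = VALUE -102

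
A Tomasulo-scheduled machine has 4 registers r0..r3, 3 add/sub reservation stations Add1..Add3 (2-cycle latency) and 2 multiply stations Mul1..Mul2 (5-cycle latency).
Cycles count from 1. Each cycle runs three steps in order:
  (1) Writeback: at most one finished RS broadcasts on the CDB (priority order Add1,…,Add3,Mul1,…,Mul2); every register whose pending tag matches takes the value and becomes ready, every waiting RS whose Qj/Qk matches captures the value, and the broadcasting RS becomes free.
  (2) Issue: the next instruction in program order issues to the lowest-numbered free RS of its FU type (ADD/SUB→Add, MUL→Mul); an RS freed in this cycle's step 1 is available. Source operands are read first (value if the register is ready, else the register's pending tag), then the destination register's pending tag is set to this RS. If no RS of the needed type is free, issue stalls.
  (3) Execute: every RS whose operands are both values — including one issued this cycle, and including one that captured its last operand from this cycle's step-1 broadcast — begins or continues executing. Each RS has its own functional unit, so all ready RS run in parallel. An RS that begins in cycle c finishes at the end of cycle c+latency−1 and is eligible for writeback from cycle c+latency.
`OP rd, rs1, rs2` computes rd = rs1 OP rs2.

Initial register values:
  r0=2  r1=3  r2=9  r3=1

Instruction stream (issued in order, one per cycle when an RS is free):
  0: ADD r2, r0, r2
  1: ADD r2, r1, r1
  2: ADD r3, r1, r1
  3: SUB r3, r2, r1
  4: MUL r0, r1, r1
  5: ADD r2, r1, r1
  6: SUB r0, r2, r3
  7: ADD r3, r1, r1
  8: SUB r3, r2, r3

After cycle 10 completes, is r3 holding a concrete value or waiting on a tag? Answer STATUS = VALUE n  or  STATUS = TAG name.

STATUS = TAG Add3

cycle 1: issue ADD r2<-Add1 // r0:2,r1:3,r2:Add1,r3:1
cycle 2: issue ADD r2<-Add2 // r0:2,r1:3,r2:Add2,r3:1
cycle 3: CDB Add1=11; issue ADD r3<-Add1 // r0:2,r1:3,r2:Add2,r3:Add1
cycle 4: CDB Add2=6; issue SUB r3<-Add2 // r0:2,r1:3,r2:6,r3:Add2
cycle 5: CDB Add1=6; issue MUL r0<-Mul1 // r0:Mul1,r1:3,r2:6,r3:Add2
cycle 6: CDB Add2=3; issue ADD r2<-Add1 // r0:Mul1,r1:3,r2:Add1,r3:3
cycle 7: issue SUB r0<-Add2 // r0:Add2,r1:3,r2:Add1,r3:3
cycle 8: CDB Add1=6; issue ADD r3<-Add1 // r0:Add2,r1:3,r2:6,r3:Add1
cycle 9: issue SUB r3<-Add3 // r0:Add2,r1:3,r2:6,r3:Add3
cycle 10: CDB Add1=6 // r0:Add2,r1:3,r2:6,r3:Add3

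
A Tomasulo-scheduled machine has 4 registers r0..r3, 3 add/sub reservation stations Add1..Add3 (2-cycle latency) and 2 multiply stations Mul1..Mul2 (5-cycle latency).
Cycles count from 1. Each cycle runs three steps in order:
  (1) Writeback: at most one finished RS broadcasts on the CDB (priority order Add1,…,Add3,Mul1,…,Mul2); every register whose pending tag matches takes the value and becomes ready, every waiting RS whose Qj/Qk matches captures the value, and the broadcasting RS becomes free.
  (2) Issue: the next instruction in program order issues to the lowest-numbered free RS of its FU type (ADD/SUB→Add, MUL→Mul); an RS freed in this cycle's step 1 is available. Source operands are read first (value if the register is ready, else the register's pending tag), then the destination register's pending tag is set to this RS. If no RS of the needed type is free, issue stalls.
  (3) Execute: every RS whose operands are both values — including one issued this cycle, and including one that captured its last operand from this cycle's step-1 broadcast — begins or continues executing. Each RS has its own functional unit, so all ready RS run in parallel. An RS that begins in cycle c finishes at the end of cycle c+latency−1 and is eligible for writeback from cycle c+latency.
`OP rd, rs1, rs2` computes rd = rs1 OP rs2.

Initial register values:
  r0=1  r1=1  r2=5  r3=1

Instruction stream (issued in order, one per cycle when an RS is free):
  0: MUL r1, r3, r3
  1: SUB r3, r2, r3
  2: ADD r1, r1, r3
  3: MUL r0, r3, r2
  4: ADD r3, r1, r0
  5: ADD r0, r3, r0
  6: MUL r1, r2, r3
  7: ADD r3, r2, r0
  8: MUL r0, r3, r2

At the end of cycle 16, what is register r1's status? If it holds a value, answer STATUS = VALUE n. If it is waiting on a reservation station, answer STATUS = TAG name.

STATUS = VALUE 125

cycle 1: issue MUL r1<-Mul1 // r0:1,r1:Mul1,r2:5,r3:1
cycle 2: issue SUB r3<-Add1 // r0:1,r1:Mul1,r2:5,r3:Add1
cycle 3: issue ADD r1<-Add2 // r0:1,r1:Add2,r2:5,r3:Add1
cycle 4: CDB Add1=4; issue MUL r0<-Mul2 // r0:Mul2,r1:Add2,r2:5,r3:4
cycle 5: issue ADD r3<-Add1 // r0:Mul2,r1:Add2,r2:5,r3:Add1
cycle 6: CDB Mul1=1; issue ADD r0<-Add3 // r0:Add3,r1:Add2,r2:5,r3:Add1
cycle 7: issue MUL r1<-Mul1 // r0:Add3,r1:Mul1,r2:5,r3:Add1
cycle 8: CDB Add2=5; issue ADD r3<-Add2 // r0:Add3,r1:Mul1,r2:5,r3:Add2
cycle 9: CDB Mul2=20; issue MUL r0<-Mul2 // r0:Mul2,r1:Mul1,r2:5,r3:Add2
cycle 10: - // r0:Mul2,r1:Mul1,r2:5,r3:Add2
cycle 11: CDB Add1=25 // r0:Mul2,r1:Mul1,r2:5,r3:Add2
cycle 12: - // r0:Mul2,r1:Mul1,r2:5,r3:Add2
cycle 13: CDB Add3=45 // r0:Mul2,r1:Mul1,r2:5,r3:Add2
cycle 14: - // r0:Mul2,r1:Mul1,r2:5,r3:Add2
cycle 15: CDB Add2=50 // r0:Mul2,r1:Mul1,r2:5,r3:50
cycle 16: CDB Mul1=125 // r0:Mul2,r1:125,r2:5,r3:50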